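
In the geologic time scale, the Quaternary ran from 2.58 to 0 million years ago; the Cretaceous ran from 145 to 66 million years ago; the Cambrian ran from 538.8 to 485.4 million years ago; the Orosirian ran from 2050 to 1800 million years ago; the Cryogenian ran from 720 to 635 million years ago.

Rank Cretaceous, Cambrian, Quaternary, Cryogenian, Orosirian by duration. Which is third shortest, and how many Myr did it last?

Cretaceous, 79 million years

Durations: Cretaceous 79; Cambrian 53.4; Quaternary 2.58; Cryogenian 85; Orosirian 250 Myr.
Sorted shortest-first: Quaternary (2.58), Cambrian (53.4), Cretaceous (79), Cryogenian (85), Orosirian (250).
The third shortest is Cretaceous at 79 Myr.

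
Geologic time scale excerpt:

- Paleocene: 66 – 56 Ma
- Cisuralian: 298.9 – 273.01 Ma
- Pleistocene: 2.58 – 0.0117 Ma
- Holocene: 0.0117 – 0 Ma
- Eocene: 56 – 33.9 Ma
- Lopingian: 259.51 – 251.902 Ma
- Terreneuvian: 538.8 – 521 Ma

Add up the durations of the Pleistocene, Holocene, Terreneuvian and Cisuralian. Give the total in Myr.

Duration is start − end for each: (2.58 − 0.0117) + (0.0117 − 0) + (538.8 − 521) + (298.9 − 273.01).
That is 2.5683 + 0.0117 + 17.8 + 25.89, which totals 46.27 million years.

46.27 million years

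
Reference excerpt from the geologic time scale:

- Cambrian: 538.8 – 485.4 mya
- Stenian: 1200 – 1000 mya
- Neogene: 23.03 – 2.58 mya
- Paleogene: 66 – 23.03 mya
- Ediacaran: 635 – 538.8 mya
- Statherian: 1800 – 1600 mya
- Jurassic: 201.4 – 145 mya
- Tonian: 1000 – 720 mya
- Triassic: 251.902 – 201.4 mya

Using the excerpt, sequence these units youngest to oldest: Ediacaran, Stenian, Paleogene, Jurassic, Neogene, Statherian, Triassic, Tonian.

Read off each span (Ma): Ediacaran 635–538.8; Stenian 1200–1000; Paleogene 66–23.03; Jurassic 201.4–145; Neogene 23.03–2.58; Statherian 1800–1600; Triassic 251.902–201.4; Tonian 1000–720.
Larger Ma is older, so oldest→youngest is Statherian, Stenian, Tonian, Ediacaran, Triassic, Jurassic, Paleogene, Neogene; reverse it for youngest→oldest.

Neogene, Paleogene, Jurassic, Triassic, Ediacaran, Tonian, Stenian, Statherian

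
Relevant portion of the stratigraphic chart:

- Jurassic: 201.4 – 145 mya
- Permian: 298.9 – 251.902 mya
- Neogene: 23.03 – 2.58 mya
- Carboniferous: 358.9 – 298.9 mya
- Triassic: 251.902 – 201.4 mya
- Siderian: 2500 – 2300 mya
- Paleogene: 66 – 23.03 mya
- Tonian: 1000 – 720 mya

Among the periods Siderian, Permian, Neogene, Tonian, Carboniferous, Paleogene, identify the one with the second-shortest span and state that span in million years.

Paleogene, 42.97 million years

Durations: Siderian 200; Permian 46.998; Neogene 20.45; Tonian 280; Carboniferous 60; Paleogene 42.97 Myr.
Sorted shortest-first: Neogene (20.45), Paleogene (42.97), Permian (46.998), Carboniferous (60), Siderian (200), Tonian (280).
The second shortest is Paleogene at 42.97 Myr.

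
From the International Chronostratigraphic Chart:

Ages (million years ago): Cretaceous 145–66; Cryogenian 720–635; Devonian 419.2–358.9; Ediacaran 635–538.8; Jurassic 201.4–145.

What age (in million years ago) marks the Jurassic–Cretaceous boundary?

145 million years ago

The Jurassic ends and the Cretaceous begins at 145 million years ago.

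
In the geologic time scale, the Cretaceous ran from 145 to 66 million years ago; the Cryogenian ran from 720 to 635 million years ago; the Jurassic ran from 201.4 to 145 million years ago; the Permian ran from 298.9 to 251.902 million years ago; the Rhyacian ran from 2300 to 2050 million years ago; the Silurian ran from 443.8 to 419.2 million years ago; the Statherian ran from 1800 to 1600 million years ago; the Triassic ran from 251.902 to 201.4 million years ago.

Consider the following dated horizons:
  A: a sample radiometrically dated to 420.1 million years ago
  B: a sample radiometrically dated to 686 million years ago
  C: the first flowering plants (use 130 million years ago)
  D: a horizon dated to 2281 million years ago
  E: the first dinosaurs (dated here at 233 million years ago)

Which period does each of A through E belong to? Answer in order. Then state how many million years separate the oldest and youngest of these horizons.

A — Silurian; B — Cryogenian; C — Cretaceous; D — Rhyacian; E — Triassic; span 2151 million years

Match each age against the start–end ranges in the excerpt: A = 420.1 Ma → Silurian (443.8–419.2); B = 686 Ma → Cryogenian (720–635); C = 130 Ma → Cretaceous (145–66); D = 2281 Ma → Rhyacian (2300–2050); E = 233 Ma → Triassic (251.902–201.4).
The largest age is 2281 Ma and the smallest is 130 Ma; their difference is 2151 Myr.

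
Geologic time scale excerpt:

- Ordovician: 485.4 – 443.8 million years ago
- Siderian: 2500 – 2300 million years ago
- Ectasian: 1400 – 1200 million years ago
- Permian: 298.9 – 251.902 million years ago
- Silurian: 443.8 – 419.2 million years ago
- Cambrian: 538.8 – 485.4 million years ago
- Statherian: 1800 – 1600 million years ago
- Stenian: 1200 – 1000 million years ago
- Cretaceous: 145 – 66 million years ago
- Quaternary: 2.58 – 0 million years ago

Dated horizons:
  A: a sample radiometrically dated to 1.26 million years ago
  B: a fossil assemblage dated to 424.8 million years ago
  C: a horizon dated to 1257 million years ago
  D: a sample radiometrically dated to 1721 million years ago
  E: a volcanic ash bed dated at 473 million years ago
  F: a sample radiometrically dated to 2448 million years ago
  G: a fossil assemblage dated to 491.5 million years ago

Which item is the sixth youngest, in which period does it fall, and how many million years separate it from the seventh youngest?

D, in the Statherian; 727 million years to F

Smaller Ma means younger, so youngest first: A 1.26 < B 424.8 < E 473 < G 491.5 < C 1257 < D 1721 < F 2448.
Counting 6 along gives D (1721 Ma); the excerpt puts that inside the Statherian, 1800–1600 Ma.
Next in line is F (2448 Ma), and 2448 − 1721 = 727 Myr.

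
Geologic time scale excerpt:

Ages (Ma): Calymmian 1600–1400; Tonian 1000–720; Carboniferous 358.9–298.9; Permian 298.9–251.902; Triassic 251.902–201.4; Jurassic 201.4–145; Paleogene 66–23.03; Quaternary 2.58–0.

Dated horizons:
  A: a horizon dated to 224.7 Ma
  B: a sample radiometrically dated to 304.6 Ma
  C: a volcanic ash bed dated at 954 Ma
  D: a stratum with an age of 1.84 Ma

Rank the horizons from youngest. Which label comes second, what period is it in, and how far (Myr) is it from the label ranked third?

A, in the Triassic; 79.9 million years to B

Smaller Ma means younger, so youngest first: D 1.84 < A 224.7 < B 304.6 < C 954.
Counting 2 along gives A (224.7 Ma); the excerpt puts that inside the Triassic, 251.902–201.4 Ma.
Next in line is B (304.6 Ma), and 304.6 − 224.7 = 79.9 Myr.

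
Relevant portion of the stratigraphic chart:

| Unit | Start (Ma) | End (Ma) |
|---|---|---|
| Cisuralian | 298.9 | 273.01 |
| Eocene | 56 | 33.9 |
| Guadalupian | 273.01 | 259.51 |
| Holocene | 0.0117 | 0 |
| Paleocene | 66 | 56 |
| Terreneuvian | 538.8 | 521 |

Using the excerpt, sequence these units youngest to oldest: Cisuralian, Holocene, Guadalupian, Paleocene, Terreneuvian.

Sorting by start age (ascending Ma, since larger Ma = older): Holocene began 0.0117, Paleocene began 66, Guadalupian began 273.01, Cisuralian began 298.9, Terreneuvian began 538.8.

Holocene → Paleocene → Guadalupian → Cisuralian → Terreneuvian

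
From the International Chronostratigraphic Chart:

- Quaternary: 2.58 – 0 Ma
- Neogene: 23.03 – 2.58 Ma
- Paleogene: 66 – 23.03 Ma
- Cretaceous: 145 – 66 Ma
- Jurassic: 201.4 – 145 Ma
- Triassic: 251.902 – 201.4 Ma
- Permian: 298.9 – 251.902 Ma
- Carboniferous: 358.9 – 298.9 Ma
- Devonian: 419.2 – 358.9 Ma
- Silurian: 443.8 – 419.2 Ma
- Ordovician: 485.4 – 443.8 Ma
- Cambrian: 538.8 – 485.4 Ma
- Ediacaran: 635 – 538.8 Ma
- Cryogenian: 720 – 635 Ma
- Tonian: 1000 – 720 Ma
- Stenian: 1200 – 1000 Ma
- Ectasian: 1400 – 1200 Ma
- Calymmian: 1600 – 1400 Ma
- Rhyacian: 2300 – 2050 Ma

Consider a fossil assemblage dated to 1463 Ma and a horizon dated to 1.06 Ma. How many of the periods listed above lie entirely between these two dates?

The older date is 1463 Ma and the younger is 1.06 Ma.
Periods with start < 1463 and end > 1.06 Ma: Ectasian (1400–1200), Stenian (1200–1000), Tonian (1000–720), Cryogenian (720–635), Ediacaran (635–538.8), Cambrian (538.8–485.4), Ordovician (485.4–443.8), Silurian (443.8–419.2), Devonian (419.2–358.9), Carboniferous (358.9–298.9), Permian (298.9–251.902), Triassic (251.902–201.4), Jurassic (201.4–145), Cretaceous (145–66), Paleogene (66–23.03), Neogene (23.03–2.58).
That is 16 complete periods.

16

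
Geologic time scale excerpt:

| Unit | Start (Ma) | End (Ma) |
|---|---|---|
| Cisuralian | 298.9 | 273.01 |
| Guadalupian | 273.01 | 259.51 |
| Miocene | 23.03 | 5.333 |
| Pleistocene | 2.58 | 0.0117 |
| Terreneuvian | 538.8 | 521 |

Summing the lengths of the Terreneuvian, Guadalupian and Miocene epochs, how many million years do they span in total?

Duration is start − end for each: (538.8 − 521) + (273.01 − 259.51) + (23.03 − 5.333).
That is 17.8 + 13.5 + 17.697, which totals 48.997 million years.

48.997 million years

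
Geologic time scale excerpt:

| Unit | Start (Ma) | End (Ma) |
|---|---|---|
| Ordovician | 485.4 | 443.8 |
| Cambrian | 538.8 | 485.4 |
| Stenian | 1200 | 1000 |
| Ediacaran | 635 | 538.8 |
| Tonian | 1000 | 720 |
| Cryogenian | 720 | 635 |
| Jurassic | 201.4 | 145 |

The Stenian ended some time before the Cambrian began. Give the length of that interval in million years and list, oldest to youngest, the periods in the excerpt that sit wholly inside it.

461.2 million years; Tonian, Cryogenian, Ediacaran

The Stenian closes at 1000 Ma and the Cambrian opens at 538.8 Ma, so the interval is 1000 − 538.8 = 461.2 Myr.
A period fits inside if it starts at or after 1000 Ma and ends at or before 538.8 Ma; oldest first that gives Tonian, Cryogenian, Ediacaran.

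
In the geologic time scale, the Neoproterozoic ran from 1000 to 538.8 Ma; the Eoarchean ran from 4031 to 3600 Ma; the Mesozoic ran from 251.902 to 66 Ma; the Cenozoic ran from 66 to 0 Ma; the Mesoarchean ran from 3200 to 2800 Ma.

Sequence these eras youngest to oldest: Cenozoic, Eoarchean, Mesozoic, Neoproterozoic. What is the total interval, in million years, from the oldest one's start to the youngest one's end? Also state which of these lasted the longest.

Start ages (Ma): Eoarchean 4031, Neoproterozoic 1000, Mesozoic 251.902, Cenozoic 66.
Ordered youngest to oldest: Cenozoic, Mesozoic, Neoproterozoic, Eoarchean.
Span = 4031 − 0 = 4031 Myr.
Durations: Eoarchean 431, Cenozoic 66, Neoproterozoic 461.2, Mesozoic 185.902 → longest is Neoproterozoic (461.2 Myr).

Cenozoic, Mesozoic, Neoproterozoic, Eoarchean; total span 4031 Myr; longest is Neoproterozoic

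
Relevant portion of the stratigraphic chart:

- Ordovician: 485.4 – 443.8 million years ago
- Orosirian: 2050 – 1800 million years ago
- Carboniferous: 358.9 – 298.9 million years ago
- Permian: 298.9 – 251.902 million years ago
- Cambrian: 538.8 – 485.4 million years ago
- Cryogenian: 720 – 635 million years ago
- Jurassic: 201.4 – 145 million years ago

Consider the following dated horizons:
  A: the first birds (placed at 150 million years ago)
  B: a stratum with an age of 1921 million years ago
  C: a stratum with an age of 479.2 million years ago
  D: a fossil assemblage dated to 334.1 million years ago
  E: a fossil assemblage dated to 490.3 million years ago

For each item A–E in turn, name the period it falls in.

A — Jurassic; B — Orosirian; C — Ordovician; D — Carboniferous; E — Cambrian

Match each age against the start–end ranges in the excerpt: A = 150 Ma → Jurassic (201.4–145); B = 1921 Ma → Orosirian (2050–1800); C = 479.2 Ma → Ordovician (485.4–443.8); D = 334.1 Ma → Carboniferous (358.9–298.9); E = 490.3 Ma → Cambrian (538.8–485.4).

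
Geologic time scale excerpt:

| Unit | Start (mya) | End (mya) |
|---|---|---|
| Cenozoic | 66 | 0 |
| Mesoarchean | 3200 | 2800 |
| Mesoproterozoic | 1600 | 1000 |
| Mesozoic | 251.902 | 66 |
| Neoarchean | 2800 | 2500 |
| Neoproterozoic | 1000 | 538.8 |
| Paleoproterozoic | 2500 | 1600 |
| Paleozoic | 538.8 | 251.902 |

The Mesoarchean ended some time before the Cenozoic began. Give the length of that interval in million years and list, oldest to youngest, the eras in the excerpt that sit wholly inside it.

2734 million years; Neoarchean, Paleoproterozoic, Mesoproterozoic, Neoproterozoic, Paleozoic, Mesozoic

The Mesoarchean closes at 2800 Ma and the Cenozoic opens at 66 Ma, so the interval is 2800 − 66 = 2734 Myr.
An era fits inside if it starts at or after 2800 Ma and ends at or before 66 Ma; oldest first that gives Neoarchean, Paleoproterozoic, Mesoproterozoic, Neoproterozoic, Paleozoic, Mesozoic.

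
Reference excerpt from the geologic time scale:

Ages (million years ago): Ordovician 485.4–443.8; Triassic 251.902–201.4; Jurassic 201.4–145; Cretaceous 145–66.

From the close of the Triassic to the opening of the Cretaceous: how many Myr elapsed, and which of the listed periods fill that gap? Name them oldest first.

The Triassic closes at 201.4 Ma and the Cretaceous opens at 145 Ma, so the interval is 201.4 − 145 = 56.4 Myr.
A period fits inside if it starts at or after 201.4 Ma and ends at or before 145 Ma; oldest first that gives Jurassic.

56.4 million years; Jurassic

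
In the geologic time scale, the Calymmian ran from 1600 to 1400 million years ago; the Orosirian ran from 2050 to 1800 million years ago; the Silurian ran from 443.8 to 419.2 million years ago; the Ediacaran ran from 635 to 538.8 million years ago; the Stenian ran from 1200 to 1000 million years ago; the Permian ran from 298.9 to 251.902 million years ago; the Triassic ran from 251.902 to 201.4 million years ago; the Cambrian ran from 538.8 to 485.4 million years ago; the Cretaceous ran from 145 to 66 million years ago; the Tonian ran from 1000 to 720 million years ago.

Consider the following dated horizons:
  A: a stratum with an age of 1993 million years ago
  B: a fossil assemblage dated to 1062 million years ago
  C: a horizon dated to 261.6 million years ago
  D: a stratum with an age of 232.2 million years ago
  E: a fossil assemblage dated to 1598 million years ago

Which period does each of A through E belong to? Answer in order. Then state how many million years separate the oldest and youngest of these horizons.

A — Orosirian; B — Stenian; C — Permian; D — Triassic; E — Calymmian; span 1760.8 million years

A: 1993 Ma lies in 2050–1800 Ma, so Orosirian.
B: 1062 Ma lies in 1200–1000 Ma, so Stenian.
C: 261.6 Ma lies in 298.9–251.902 Ma, so Permian.
D: 232.2 Ma lies in 251.902–201.4 Ma, so Triassic.
E: 1598 Ma lies in 1600–1400 Ma, so Calymmian.
Oldest = 1993 Ma, youngest = 232.2 Ma → span 1760.8 Myr.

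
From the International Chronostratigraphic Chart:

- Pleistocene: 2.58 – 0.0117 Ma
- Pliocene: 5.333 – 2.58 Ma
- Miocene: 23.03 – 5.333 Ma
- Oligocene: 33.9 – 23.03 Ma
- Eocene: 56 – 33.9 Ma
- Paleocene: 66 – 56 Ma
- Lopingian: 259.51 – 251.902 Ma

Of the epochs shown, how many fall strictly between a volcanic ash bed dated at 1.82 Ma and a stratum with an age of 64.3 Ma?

4

The older date is 64.3 Ma and the younger is 1.82 Ma.
Epochs with start < 64.3 and end > 1.82 Ma: Eocene (56–33.9), Oligocene (33.9–23.03), Miocene (23.03–5.333), Pliocene (5.333–2.58).
That is 4 complete epochs.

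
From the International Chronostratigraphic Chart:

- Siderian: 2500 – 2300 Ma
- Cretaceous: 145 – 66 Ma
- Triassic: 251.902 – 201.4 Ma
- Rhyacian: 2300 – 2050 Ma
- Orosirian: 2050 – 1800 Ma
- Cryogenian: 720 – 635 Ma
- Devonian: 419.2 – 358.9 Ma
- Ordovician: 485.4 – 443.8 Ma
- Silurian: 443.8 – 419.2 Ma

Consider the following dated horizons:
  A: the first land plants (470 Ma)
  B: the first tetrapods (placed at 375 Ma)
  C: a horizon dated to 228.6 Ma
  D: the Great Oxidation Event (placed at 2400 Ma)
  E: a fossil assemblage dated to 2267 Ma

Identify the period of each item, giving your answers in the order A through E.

A — Ordovician; B — Devonian; C — Triassic; D — Siderian; E — Rhyacian

Match each age against the start–end ranges in the excerpt: A = 470 Ma → Ordovician (485.4–443.8); B = 375 Ma → Devonian (419.2–358.9); C = 228.6 Ma → Triassic (251.902–201.4); D = 2400 Ma → Siderian (2500–2300); E = 2267 Ma → Rhyacian (2300–2050).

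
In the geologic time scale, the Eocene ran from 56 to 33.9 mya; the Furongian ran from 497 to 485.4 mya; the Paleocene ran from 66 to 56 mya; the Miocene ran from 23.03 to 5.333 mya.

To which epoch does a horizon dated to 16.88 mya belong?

16.88 Ma lies between 23.03 and 5.333 Ma, so it falls in the Miocene.

Miocene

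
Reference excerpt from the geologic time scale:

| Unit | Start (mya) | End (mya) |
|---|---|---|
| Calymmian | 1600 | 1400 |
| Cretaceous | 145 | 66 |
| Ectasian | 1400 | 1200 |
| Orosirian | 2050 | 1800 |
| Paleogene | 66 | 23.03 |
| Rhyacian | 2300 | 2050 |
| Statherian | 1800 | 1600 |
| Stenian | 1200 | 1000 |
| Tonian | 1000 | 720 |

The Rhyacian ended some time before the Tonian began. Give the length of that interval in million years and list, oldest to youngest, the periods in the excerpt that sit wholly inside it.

The Rhyacian closes at 2050 Ma and the Tonian opens at 1000 Ma, so the interval is 2050 − 1000 = 1050 Myr.
A period fits inside if it starts at or after 2050 Ma and ends at or before 1000 Ma; oldest first that gives Orosirian, Statherian, Calymmian, Ectasian, Stenian.

1050 million years; Orosirian, Statherian, Calymmian, Ectasian, Stenian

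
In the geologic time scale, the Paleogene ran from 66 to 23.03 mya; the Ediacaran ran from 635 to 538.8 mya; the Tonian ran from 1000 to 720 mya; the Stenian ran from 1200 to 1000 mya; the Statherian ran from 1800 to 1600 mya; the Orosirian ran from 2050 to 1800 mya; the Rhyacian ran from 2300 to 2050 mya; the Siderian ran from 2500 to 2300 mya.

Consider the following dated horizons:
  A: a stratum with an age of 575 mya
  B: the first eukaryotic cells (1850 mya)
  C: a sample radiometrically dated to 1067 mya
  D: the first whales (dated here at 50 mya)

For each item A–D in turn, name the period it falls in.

A — Ediacaran; B — Orosirian; C — Stenian; D — Paleogene

Match each age against the start–end ranges in the excerpt: A = 575 Ma → Ediacaran (635–538.8); B = 1850 Ma → Orosirian (2050–1800); C = 1067 Ma → Stenian (1200–1000); D = 50 Ma → Paleogene (66–23.03).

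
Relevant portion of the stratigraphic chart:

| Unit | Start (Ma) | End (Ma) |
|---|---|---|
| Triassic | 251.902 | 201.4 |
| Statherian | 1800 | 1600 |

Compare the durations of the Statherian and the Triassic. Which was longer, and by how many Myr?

Statherian, by 149.498 million years

Statherian: 1800 − 1600 = 200 Myr.
Triassic: 251.902 − 201.4 = 50.502 Myr.
Difference: 200 − 50.502 = 149.498 Myr, so the Statherian was longer.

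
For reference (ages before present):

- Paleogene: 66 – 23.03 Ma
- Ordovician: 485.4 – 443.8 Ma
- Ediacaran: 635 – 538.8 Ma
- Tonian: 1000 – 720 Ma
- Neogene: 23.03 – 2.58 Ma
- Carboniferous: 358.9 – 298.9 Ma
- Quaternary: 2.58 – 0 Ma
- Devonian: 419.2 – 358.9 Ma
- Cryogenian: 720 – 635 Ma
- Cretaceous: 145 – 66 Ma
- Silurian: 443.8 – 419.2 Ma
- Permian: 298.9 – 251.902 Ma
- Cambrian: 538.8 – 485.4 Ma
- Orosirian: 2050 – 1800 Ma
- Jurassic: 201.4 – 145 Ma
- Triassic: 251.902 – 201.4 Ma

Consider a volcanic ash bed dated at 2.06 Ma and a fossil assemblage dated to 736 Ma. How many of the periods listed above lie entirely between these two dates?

736 Ma sits inside the Tonian (1000–720) and 2.06 Ma inside the Quaternary (2.58–0); neither of those is wholly between the two dates.
The listed periods lying completely between them are Cryogenian, Ediacaran, Cambrian, Ordovician, Silurian, Devonian, Carboniferous, Permian, Triassic, Jurassic, Cretaceous, Paleogene, Neogene — 13 in all.

13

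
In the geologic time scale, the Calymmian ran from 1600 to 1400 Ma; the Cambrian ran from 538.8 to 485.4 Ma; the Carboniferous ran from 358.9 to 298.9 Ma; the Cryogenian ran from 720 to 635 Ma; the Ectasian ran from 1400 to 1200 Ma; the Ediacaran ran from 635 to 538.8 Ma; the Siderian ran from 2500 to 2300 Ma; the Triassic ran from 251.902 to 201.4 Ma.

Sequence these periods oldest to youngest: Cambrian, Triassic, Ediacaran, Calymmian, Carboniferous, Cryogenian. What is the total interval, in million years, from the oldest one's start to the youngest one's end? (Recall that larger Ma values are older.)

Calymmian, Cryogenian, Ediacaran, Cambrian, Carboniferous, Triassic; total span 1398.6 Myr

From the excerpt: Cambrian 538.8–485.4; Triassic 251.902–201.4; Ediacaran 635–538.8; Calymmian 1600–1400; Carboniferous 358.9–298.9; Cryogenian 720–635 (Ma).
Larger Ma is earlier, so the oldest is Calymmian and the youngest is Triassic; oldest to youngest: Calymmian, Cryogenian, Ediacaran, Cambrian, Carboniferous, Triassic.
Oldest start 1600 minus youngest end 201.4 gives 1398.6 Myr overall.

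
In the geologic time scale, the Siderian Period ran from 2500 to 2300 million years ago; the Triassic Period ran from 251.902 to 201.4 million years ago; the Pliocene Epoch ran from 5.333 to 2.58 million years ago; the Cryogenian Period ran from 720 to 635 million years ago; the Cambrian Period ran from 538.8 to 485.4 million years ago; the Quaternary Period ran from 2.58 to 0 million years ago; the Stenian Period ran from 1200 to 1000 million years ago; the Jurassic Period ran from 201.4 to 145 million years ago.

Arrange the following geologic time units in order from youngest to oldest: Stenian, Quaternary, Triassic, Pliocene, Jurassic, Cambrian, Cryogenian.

Sorting by start age (ascending Ma, since larger Ma = older): Quaternary start 2.58, Pliocene start 5.333, Jurassic start 201.4, Triassic start 251.902, Cambrian start 538.8, Cryogenian start 720, Stenian start 1200.

Quaternary → Pliocene → Jurassic → Triassic → Cambrian → Cryogenian → Stenian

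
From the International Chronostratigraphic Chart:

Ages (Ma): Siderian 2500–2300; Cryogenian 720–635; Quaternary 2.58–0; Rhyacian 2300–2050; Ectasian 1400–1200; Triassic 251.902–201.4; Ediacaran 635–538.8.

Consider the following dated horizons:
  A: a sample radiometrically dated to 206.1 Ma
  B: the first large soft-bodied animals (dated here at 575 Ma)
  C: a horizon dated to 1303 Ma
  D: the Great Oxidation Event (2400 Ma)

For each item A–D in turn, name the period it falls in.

Match each age against the start–end ranges in the excerpt: A = 206.1 Ma → Triassic (251.902–201.4); B = 575 Ma → Ediacaran (635–538.8); C = 1303 Ma → Ectasian (1400–1200); D = 2400 Ma → Siderian (2500–2300).

A — Triassic; B — Ediacaran; C — Ectasian; D — Siderian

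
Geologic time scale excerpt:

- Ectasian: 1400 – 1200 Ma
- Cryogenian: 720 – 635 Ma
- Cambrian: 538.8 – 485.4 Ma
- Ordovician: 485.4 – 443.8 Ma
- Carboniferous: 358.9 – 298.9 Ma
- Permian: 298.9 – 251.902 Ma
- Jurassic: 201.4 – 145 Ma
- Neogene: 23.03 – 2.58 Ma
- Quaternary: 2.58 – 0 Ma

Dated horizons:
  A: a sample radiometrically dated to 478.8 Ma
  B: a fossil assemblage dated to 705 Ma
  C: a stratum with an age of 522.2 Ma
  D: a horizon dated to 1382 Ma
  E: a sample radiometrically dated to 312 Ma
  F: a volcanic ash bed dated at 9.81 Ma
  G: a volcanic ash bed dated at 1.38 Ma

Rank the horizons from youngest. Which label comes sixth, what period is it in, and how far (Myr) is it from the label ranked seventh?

B, in the Cryogenian; 677 million years to D

Smaller Ma means younger, so youngest first: G 1.38 < F 9.81 < E 312 < A 478.8 < C 522.2 < B 705 < D 1382.
Counting 6 along gives B (705 Ma); the excerpt puts that inside the Cryogenian, 720–635 Ma.
Next in line is D (1382 Ma), and 1382 − 705 = 677 Myr.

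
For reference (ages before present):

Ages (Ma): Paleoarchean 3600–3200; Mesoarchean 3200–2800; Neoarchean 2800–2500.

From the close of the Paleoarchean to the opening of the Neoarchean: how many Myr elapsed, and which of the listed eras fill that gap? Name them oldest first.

400 million years; Mesoarchean

The Paleoarchean closes at 3200 Ma and the Neoarchean opens at 2800 Ma, so the interval is 3200 − 2800 = 400 Myr.
An era fits inside if it starts at or after 3200 Ma and ends at or before 2800 Ma; oldest first that gives Mesoarchean.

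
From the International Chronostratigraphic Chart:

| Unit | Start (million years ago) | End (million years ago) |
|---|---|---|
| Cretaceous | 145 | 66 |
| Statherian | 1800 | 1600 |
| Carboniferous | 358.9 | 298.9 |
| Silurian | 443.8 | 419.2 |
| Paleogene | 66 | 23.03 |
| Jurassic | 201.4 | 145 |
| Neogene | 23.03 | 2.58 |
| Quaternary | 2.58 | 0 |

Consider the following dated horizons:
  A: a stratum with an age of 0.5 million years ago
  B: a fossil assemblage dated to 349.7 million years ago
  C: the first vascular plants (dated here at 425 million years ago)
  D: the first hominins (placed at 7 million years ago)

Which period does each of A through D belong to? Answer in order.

A — Quaternary; B — Carboniferous; C — Silurian; D — Neogene

A: 0.5 Ma lies in 2.58–0 Ma, so Quaternary.
B: 349.7 Ma lies in 358.9–298.9 Ma, so Carboniferous.
C: 425 Ma lies in 443.8–419.2 Ma, so Silurian.
D: 7 Ma lies in 23.03–2.58 Ma, so Neogene.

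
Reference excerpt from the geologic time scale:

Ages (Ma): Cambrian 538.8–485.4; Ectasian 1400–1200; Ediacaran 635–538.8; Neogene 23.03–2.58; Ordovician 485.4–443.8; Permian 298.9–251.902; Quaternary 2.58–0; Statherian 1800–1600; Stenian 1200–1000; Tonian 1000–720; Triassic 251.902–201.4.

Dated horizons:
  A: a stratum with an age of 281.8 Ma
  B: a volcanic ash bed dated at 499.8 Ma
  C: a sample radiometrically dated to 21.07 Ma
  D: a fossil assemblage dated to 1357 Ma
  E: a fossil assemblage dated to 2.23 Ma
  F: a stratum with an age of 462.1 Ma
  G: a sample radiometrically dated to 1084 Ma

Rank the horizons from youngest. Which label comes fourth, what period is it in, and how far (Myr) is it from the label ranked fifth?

Smaller Ma means younger, so youngest first: E 2.23 < C 21.07 < A 281.8 < F 462.1 < B 499.8 < G 1084 < D 1357.
Counting 4 along gives F (462.1 Ma); the excerpt puts that inside the Ordovician, 485.4–443.8 Ma.
Next in line is B (499.8 Ma), and 499.8 − 462.1 = 37.7 Myr.

F, in the Ordovician; 37.7 million years to B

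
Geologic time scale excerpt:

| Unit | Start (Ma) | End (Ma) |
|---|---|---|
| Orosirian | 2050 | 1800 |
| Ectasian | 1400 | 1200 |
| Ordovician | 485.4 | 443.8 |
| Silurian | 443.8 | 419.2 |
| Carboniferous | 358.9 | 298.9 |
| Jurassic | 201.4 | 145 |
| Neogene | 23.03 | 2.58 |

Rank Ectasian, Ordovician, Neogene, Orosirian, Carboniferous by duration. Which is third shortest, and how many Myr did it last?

Durations: Ectasian 200; Ordovician 41.6; Neogene 20.45; Orosirian 250; Carboniferous 60 Myr.
Sorted shortest-first: Neogene (20.45), Ordovician (41.6), Carboniferous (60), Ectasian (200), Orosirian (250).
The third shortest is Carboniferous at 60 Myr.

Carboniferous, 60 million years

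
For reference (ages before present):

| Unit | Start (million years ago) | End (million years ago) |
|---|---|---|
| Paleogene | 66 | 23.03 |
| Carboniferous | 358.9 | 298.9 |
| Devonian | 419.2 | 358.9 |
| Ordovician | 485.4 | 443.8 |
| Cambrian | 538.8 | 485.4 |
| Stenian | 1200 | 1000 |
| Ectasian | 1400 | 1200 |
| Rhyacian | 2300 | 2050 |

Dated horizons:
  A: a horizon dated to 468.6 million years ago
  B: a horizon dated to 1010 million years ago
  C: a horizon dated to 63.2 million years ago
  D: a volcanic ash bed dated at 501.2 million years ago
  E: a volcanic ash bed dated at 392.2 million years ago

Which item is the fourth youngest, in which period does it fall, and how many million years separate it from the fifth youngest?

Smaller Ma means younger, so youngest first: C 63.2 < E 392.2 < A 468.6 < D 501.2 < B 1010.
Counting 4 along gives D (501.2 Ma); the excerpt puts that inside the Cambrian, 538.8–485.4 Ma.
Next in line is B (1010 Ma), and 1010 − 501.2 = 508.8 Myr.

D, in the Cambrian; 508.8 million years to B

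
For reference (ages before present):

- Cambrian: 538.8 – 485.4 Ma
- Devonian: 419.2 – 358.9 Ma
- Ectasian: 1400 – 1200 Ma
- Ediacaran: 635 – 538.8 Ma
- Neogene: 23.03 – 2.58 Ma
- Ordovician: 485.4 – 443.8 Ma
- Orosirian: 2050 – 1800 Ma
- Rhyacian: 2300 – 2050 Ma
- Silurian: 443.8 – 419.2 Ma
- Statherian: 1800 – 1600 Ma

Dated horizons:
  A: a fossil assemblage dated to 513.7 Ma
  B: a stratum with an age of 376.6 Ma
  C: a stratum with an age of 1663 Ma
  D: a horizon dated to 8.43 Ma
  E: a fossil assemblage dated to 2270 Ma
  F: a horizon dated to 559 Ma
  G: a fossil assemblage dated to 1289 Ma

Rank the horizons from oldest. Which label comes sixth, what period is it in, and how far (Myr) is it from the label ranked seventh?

B, in the Devonian; 368.17 million years to D

Sorted oldest-first by Ma: E (2270), C (1663), G (1289), F (559), A (513.7), B (376.6), D (8.43).
The sixth oldest is B at 376.6 Ma, which lies in 419.2–358.9 Ma: the Devonian.
The seventh oldest is D at 8.43 Ma; separation = |376.6 − 8.43| = 368.17 Myr.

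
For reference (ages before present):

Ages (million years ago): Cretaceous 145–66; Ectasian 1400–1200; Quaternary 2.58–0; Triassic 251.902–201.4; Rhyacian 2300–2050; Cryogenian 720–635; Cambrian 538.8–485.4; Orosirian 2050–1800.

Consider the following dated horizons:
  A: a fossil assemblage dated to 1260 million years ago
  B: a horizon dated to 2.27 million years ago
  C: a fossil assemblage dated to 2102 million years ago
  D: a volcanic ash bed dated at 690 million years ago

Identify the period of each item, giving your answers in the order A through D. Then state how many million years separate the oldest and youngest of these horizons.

A — Ectasian; B — Quaternary; C — Rhyacian; D — Cryogenian; span 2099.73 million years

Match each age against the start–end ranges in the excerpt: A = 1260 Ma → Ectasian (1400–1200); B = 2.27 Ma → Quaternary (2.58–0); C = 2102 Ma → Rhyacian (2300–2050); D = 690 Ma → Cryogenian (720–635).
The largest age is 2102 Ma and the smallest is 2.27 Ma; their difference is 2099.73 Myr.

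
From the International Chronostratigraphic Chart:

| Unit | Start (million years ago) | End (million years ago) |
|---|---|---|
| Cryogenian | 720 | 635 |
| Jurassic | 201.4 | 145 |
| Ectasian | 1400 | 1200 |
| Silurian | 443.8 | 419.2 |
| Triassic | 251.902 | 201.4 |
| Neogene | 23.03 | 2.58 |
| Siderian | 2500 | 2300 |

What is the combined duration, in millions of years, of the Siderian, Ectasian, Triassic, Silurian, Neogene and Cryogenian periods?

580.552 million years

Each duration: Siderian = 200; Ectasian = 200; Triassic = 50.502; Silurian = 24.6; Neogene = 20.45; Cryogenian = 85.
Sum: 200 + 200 + 50.502 + 24.6 + 20.45 + 85 = 580.552 Myr.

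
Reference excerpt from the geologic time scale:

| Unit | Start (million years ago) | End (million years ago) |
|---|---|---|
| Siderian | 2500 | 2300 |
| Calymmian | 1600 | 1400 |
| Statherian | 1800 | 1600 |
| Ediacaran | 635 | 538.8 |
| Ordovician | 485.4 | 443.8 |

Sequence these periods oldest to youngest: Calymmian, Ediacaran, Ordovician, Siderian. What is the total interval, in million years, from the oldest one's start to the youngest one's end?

From the excerpt: Calymmian 1600–1400; Ediacaran 635–538.8; Ordovician 485.4–443.8; Siderian 2500–2300 (Ma).
Larger Ma is earlier, so the oldest is Siderian and the youngest is Ordovician; oldest to youngest: Siderian, Calymmian, Ediacaran, Ordovician.
Oldest start 2500 minus youngest end 443.8 gives 2056.2 Myr overall.

Siderian, Calymmian, Ediacaran, Ordovician; total span 2056.2 Myr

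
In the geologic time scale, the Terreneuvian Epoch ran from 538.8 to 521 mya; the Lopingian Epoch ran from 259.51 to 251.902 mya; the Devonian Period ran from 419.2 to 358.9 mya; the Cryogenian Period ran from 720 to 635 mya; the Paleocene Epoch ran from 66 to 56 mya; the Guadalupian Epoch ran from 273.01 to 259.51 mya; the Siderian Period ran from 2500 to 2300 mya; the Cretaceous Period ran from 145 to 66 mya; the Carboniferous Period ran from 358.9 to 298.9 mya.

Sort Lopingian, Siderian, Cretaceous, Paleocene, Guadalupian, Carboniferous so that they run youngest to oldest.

Paleocene, then Cretaceous, then Lopingian, then Guadalupian, then Carboniferous, then Siderian

Read off each span (Ma): Lopingian 259.51–251.902; Siderian 2500–2300; Cretaceous 145–66; Paleocene 66–56; Guadalupian 273.01–259.51; Carboniferous 358.9–298.9.
Larger Ma is older, so oldest→youngest is Siderian, Carboniferous, Guadalupian, Lopingian, Cretaceous, Paleocene; reverse it for youngest→oldest.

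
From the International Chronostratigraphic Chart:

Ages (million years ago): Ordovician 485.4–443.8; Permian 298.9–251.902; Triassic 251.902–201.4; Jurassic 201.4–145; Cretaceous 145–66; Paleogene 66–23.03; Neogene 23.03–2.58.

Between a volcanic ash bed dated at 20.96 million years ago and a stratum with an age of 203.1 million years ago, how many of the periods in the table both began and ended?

3

203.1 Ma sits inside the Triassic (251.902–201.4) and 20.96 Ma inside the Neogene (23.03–2.58); neither of those is wholly between the two dates.
The listed periods lying completely between them are Jurassic, Cretaceous, Paleogene — 3 in all.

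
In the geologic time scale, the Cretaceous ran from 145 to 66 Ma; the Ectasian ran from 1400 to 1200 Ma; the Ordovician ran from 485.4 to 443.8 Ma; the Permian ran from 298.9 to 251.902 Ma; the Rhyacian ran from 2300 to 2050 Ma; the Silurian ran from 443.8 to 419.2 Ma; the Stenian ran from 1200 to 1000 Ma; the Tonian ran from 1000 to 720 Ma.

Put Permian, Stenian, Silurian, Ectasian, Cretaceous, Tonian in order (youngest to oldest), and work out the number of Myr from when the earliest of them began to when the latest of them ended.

Cretaceous, Permian, Silurian, Tonian, Stenian, Ectasian; total span 1334 Myr

Start ages (Ma): Ectasian 1400, Stenian 1200, Tonian 1000, Silurian 443.8, Permian 298.9, Cretaceous 145.
Ordered youngest to oldest: Cretaceous, Permian, Silurian, Tonian, Stenian, Ectasian.
Span = 1400 − 66 = 1334 Myr.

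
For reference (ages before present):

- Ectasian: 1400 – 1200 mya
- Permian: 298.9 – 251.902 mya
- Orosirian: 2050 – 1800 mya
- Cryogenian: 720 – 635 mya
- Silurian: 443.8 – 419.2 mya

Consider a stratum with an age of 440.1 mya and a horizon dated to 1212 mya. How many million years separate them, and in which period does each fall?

771.9 million years apart; the first in the Silurian, the second in the Ectasian

Elapsed time: 1212 − 440.1 = 771.9 Myr.
440.1 Ma lies within 443.8–419.2 Ma: Silurian.
1212 Ma lies within 1400–1200 Ma: Ectasian.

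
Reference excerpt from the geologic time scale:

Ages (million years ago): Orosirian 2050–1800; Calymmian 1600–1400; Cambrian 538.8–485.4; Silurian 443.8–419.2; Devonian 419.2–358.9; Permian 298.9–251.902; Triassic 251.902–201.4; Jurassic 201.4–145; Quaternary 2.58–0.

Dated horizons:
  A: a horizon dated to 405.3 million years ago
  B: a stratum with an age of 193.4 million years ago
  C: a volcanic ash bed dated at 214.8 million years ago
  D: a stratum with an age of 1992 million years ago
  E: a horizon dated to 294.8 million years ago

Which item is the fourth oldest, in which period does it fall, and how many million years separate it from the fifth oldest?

Sorted oldest-first by Ma: D (1992), A (405.3), E (294.8), C (214.8), B (193.4).
The fourth oldest is C at 214.8 Ma, which lies in 251.902–201.4 Ma: the Triassic.
The fifth oldest is B at 193.4 Ma; separation = |214.8 − 193.4| = 21.4 Myr.

C, in the Triassic; 21.4 million years to B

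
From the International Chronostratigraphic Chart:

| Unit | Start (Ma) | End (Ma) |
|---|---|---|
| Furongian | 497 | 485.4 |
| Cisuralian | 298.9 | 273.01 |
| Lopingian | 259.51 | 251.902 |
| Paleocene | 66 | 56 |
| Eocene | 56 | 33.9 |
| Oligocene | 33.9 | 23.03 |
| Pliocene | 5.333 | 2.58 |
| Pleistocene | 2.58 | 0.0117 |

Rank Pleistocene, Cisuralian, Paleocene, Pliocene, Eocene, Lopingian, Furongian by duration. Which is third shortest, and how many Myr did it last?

Durations: Pleistocene 2.5683; Cisuralian 25.89; Paleocene 10; Pliocene 2.753; Eocene 22.1; Lopingian 7.608; Furongian 11.6 Myr.
Sorted shortest-first: Pleistocene (2.5683), Pliocene (2.753), Lopingian (7.608), Paleocene (10), Furongian (11.6), Eocene (22.1), Cisuralian (25.89).
The third shortest is Lopingian at 7.608 Myr.

Lopingian, 7.608 million years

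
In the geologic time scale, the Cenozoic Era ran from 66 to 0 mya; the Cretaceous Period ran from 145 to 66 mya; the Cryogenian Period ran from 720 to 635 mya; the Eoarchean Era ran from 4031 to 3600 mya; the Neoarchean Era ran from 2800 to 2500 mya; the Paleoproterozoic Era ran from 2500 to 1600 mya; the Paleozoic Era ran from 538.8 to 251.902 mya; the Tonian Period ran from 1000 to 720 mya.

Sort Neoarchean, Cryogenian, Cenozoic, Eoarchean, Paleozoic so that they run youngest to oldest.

The oldest of these is Eoarchean (starts 4031 Ma) and the youngest is Cenozoic (ends 0 Ma).
In between, by decreasing start age: Neoarchean (2800), Cryogenian (720), Paleozoic (538.8).
Listing youngest first means reversing that sequence.

Cenozoic, then Paleozoic, then Cryogenian, then Neoarchean, then Eoarchean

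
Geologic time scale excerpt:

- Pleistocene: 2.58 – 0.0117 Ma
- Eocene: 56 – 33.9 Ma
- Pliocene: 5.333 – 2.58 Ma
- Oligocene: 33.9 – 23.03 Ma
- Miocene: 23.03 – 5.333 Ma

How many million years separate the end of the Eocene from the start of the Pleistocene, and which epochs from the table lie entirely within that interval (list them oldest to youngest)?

The Eocene closes at 33.9 Ma and the Pleistocene opens at 2.58 Ma, so the interval is 33.9 − 2.58 = 31.32 Myr.
An epoch fits inside if it starts at or after 33.9 Ma and ends at or before 2.58 Ma; oldest first that gives Oligocene, Miocene, Pliocene.

31.32 million years; Oligocene, Miocene, Pliocene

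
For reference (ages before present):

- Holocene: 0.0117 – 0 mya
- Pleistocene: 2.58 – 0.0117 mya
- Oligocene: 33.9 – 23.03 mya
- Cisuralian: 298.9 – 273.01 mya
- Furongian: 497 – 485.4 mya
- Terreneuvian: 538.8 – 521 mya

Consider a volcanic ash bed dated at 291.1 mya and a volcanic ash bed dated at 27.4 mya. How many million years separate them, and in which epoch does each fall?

Elapsed time: 291.1 − 27.4 = 263.7 Myr.
291.1 Ma lies within 298.9–273.01 Ma: Cisuralian.
27.4 Ma lies within 33.9–23.03 Ma: Oligocene.

263.7 million years apart; the first in the Cisuralian, the second in the Oligocene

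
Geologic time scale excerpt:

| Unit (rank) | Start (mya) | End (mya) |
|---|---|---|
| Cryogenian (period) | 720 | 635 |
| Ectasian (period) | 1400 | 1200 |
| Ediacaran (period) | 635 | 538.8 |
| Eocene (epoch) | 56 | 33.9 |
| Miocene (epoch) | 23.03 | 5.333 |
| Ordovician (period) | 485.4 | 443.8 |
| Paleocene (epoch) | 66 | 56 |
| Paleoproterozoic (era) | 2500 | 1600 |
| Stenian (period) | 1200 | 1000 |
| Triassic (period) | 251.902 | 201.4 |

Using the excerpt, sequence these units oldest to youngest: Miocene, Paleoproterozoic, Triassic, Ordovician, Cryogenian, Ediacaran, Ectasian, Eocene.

Paleoproterozoic → Ectasian → Cryogenian → Ediacaran → Ordovician → Triassic → Eocene → Miocene

Sorting by start age (descending Ma, since larger Ma = older): Paleoproterozoic start 2500, Ectasian start 1400, Cryogenian start 720, Ediacaran start 635, Ordovician start 485.4, Triassic start 251.902, Eocene start 56, Miocene start 23.03.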